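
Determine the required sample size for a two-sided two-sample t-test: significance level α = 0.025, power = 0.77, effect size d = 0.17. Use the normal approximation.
n = 615 per group

Sample size formula (two-sample t-test, normal approximation):
n = 2 · ((z_{α/2} + z_β) / d)²

z_{α/2} = 2.241 (for α = 0.025, two-sided)
z_β = 0.739 (for power = 0.77)
d = 0.17

n = 2 · ((2.241 + 0.739) / 0.17)²
n = 2 · (17.529)²
n ≈ 614.53
Round up to the next whole number: n = 615 per group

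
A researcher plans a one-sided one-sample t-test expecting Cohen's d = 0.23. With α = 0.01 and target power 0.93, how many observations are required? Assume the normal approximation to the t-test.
n = 274

Sample size formula (one-sample t-test, normal approximation):
n = ((z_α + z_β) / d)²

z_α = 2.326 (for α = 0.01, one-sided)
z_β = 1.476 (for power = 0.93)
d = 0.23

n = ((2.326 + 1.476) / 0.23)²
n = (16.530)²
n ≈ 273.24
Round up to the next whole number: n = 274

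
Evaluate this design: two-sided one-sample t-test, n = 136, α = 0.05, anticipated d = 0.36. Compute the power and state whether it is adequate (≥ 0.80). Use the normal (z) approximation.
Power ≈ 0.99; the study is adequately powered (power ≥ 0.80)

Power calculation (one-sample t-test, normal approximation):
z_β = d · √n - z_{α/2}
z_β = 0.36 · √136 - 1.960
z_β = 0.36 · 11.662 - 1.960
z_β = 2.238

Power = Φ(z_β) = Φ(2.238) ≈ 0.987

Effect size d = 0.36 is small by Cohen's convention (0.2/0.5/0.8).

Threshold: power ≥ 0.80 is conventionally adequate.
Power ≈ 0.99 → the study is adequately powered (power ≥ 0.80).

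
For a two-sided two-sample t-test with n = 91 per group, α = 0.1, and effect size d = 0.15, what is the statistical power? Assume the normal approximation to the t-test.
Power ≈ 0.26

Power calculation (two-sample t-test, normal approximation):
z_β = d · √(n/2) - z_{α/2}
z_β = 0.15 · √(91/2) - 1.645
z_β = 0.15 · 6.745 - 1.645
z_β = -0.633

Power = Φ(z_β) = Φ(-0.633) ≈ 0.263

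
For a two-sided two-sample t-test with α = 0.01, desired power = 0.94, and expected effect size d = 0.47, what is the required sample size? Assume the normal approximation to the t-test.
n = 155 per group

Sample size formula (two-sample t-test, normal approximation):
n = 2 · ((z_{α/2} + z_β) / d)²

z_{α/2} = 2.576 (for α = 0.01, two-sided)
z_β = 1.555 (for power = 0.94)
d = 0.47

n = 2 · ((2.576 + 1.555) / 0.47)²
n = 2 · (8.789)²
n ≈ 154.49
Round up to the next whole number: n = 155 per group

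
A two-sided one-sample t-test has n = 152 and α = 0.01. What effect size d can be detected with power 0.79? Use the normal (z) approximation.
d ≈ 0.27

Minimum detectable effect (one-sample t-test, normal approximation):
d = (z_{α/2} + z_β) / √n
d = (2.576 + 0.806) / √152
d = 3.382 / 12.329
d ≈ 0.27

By Cohen's convention (0.2 small / 0.5 medium / 0.8 large): small effect.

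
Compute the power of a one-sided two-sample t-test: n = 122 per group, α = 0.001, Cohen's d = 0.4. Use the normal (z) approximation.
Power ≈ 0.51

Power calculation (two-sample t-test, normal approximation):
z_β = d · √(n/2) - z_α
z_β = 0.4 · √(122/2) - 3.090
z_β = 0.4 · 7.810 - 3.090
z_β = 0.034

Power = Φ(z_β) = Φ(0.034) ≈ 0.514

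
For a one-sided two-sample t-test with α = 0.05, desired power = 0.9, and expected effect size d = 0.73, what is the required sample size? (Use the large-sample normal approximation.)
n = 33 per group

Sample size formula (two-sample t-test, normal approximation):
n = 2 · ((z_α + z_β) / d)²

z_α = 1.645 (for α = 0.05, one-sided)
z_β = 1.282 (for power = 0.9)
d = 0.73

n = 2 · ((1.645 + 1.282) / 0.73)²
n = 2 · (4.010)²
n ≈ 32.16
Round up to the next whole number: n = 33 per group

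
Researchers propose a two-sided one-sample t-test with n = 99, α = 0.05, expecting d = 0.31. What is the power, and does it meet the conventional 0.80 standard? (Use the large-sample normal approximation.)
Power ≈ 0.87; the study is adequately powered (power ≥ 0.80)

Power calculation (one-sample t-test, normal approximation):
z_β = d · √n - z_{α/2}
z_β = 0.31 · √99 - 1.960
z_β = 0.31 · 9.950 - 1.960
z_β = 1.124

Power = Φ(z_β) = Φ(1.124) ≈ 0.870

Effect size d = 0.31 is small by Cohen's convention (0.2/0.5/0.8).

Threshold: power ≥ 0.80 is conventionally adequate.
Power ≈ 0.87 → the study is adequately powered (power ≥ 0.80).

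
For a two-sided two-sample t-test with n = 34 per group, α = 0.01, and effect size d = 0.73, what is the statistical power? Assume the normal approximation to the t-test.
Power ≈ 0.67

Power calculation (two-sample t-test, normal approximation):
z_β = d · √(n/2) - z_{α/2}
z_β = 0.73 · √(34/2) - 2.576
z_β = 0.73 · 4.123 - 2.576
z_β = 0.434

Power = Φ(z_β) = Φ(0.434) ≈ 0.668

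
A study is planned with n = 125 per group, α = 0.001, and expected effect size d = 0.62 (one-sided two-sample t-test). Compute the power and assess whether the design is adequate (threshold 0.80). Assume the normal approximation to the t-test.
Power ≈ 0.96; the study is adequately powered (power ≥ 0.80)

Power calculation (two-sample t-test, normal approximation):
z_β = d · √(n/2) - z_α
z_β = 0.62 · √(125/2) - 3.090
z_β = 0.62 · 7.906 - 3.090
z_β = 1.811

Power = Φ(z_β) = Φ(1.811) ≈ 0.965

Effect size d = 0.62 is medium by Cohen's convention (0.2/0.5/0.8).

Threshold: power ≥ 0.80 is conventionally adequate.
Power ≈ 0.96 → the study is adequately powered (power ≥ 0.80).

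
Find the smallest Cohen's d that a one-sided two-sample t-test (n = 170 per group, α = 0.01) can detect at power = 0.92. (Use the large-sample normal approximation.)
d ≈ 0.40

Minimum detectable effect (two-sample t-test, normal approximation):
d = (z_α + z_β) / √(n/2)
d = (2.326 + 1.405) / √(170/2)
d = 3.731 / 9.220
d ≈ 0.40

By Cohen's convention (0.2 small / 0.5 medium / 0.8 large): small effect.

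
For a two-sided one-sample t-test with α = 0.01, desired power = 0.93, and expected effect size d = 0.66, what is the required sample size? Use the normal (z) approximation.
n = 38

Sample size formula (one-sample t-test, normal approximation):
n = ((z_{α/2} + z_β) / d)²

z_{α/2} = 2.576 (for α = 0.01, two-sided)
z_β = 1.476 (for power = 0.93)
d = 0.66

n = ((2.576 + 1.476) / 0.66)²
n = (6.139)²
n ≈ 37.69
Round up to the next whole number: n = 38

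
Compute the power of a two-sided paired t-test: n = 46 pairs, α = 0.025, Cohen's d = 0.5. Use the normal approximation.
Power ≈ 0.87

Power calculation (paired t-test, normal approximation):
z_β = d · √n - z_{α/2}
z_β = 0.5 · √46 - 2.241
z_β = 0.5 · 6.782 - 2.241
z_β = 1.150

Power = Φ(z_β) = Φ(1.150) ≈ 0.875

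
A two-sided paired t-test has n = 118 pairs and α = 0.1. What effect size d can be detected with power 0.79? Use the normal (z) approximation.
d ≈ 0.23

Minimum detectable effect (paired t-test, normal approximation):
d = (z_{α/2} + z_β) / √n
d = (1.645 + 0.806) / √118
d = 2.451 / 10.863
d ≈ 0.23

By Cohen's convention (0.2 small / 0.5 medium / 0.8 large): small effect.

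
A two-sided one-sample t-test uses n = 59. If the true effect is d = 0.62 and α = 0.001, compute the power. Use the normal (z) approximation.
Power ≈ 0.93

Power calculation (one-sample t-test, normal approximation):
z_β = d · √n - z_{α/2}
z_β = 0.62 · √59 - 3.291
z_β = 0.62 · 7.681 - 3.291
z_β = 1.472

Power = Φ(z_β) = Φ(1.472) ≈ 0.929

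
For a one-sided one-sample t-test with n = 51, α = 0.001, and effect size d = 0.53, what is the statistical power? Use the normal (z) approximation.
Power ≈ 0.76

Power calculation (one-sample t-test, normal approximation):
z_β = d · √n - z_α
z_β = 0.53 · √51 - 3.090
z_β = 0.53 · 7.141 - 3.090
z_β = 0.695

Power = Φ(z_β) = Φ(0.695) ≈ 0.756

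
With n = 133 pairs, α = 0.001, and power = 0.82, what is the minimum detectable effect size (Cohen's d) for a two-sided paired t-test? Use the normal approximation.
d ≈ 0.36

Minimum detectable effect (paired t-test, normal approximation):
d = (z_{α/2} + z_β) / √n
d = (3.291 + 0.915) / √133
d = 4.206 / 11.533
d ≈ 0.36

By Cohen's convention (0.2 small / 0.5 medium / 0.8 large): small effect.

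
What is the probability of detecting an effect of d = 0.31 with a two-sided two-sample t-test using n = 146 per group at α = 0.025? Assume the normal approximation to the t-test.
Power ≈ 0.66

Power calculation (two-sample t-test, normal approximation):
z_β = d · √(n/2) - z_{α/2}
z_β = 0.31 · √(146/2) - 2.241
z_β = 0.31 · 8.544 - 2.241
z_β = 0.407

Power = Φ(z_β) = Φ(0.407) ≈ 0.658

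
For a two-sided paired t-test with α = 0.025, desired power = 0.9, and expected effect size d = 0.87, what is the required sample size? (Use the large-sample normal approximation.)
n = 17 pairs

Sample size formula (paired t-test, normal approximation):
n = ((z_{α/2} + z_β) / d)²

z_{α/2} = 2.241 (for α = 0.025, two-sided)
z_β = 1.282 (for power = 0.9)
d = 0.87

n = ((2.241 + 1.282) / 0.87)²
n = (4.049)²
n ≈ 16.39
Round up to the next whole number: n = 17 pairs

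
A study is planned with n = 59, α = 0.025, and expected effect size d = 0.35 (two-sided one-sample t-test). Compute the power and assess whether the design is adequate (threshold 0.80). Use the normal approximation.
Power ≈ 0.67; the study is underpowered (power < 0.80)

Power calculation (one-sample t-test, normal approximation):
z_β = d · √n - z_{α/2}
z_β = 0.35 · √59 - 2.241
z_β = 0.35 · 7.681 - 2.241
z_β = 0.447

Power = Φ(z_β) = Φ(0.447) ≈ 0.673

Effect size d = 0.35 is small by Cohen's convention (0.2/0.5/0.8).

Threshold: power ≥ 0.80 is conventionally adequate.
Power ≈ 0.67 → the study is underpowered (power < 0.80).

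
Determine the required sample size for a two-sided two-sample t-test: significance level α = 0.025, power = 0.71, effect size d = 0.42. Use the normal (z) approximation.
n = 89 per group

Sample size formula (two-sample t-test, normal approximation):
n = 2 · ((z_{α/2} + z_β) / d)²

z_{α/2} = 2.241 (for α = 0.025, two-sided)
z_β = 0.553 (for power = 0.71)
d = 0.42

n = 2 · ((2.241 + 0.553) / 0.42)²
n = 2 · (6.652)²
n ≈ 88.50
Round up to the next whole number: n = 89 per group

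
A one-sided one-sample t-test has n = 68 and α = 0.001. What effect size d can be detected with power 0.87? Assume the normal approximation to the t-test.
d ≈ 0.51

Minimum detectable effect (one-sample t-test, normal approximation):
d = (z_α + z_β) / √n
d = (3.090 + 1.126) / √68
d = 4.217 / 8.246
d ≈ 0.51

By Cohen's convention (0.2 small / 0.5 medium / 0.8 large): medium effect.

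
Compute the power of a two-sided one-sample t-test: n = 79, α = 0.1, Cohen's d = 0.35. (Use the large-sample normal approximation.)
Power ≈ 0.93

Power calculation (one-sample t-test, normal approximation):
z_β = d · √n - z_{α/2}
z_β = 0.35 · √79 - 1.645
z_β = 0.35 · 8.888 - 1.645
z_β = 1.466

Power = Φ(z_β) = Φ(1.466) ≈ 0.929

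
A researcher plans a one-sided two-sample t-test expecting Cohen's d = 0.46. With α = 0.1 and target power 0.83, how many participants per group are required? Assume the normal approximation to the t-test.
n = 48 per group

Sample size formula (two-sample t-test, normal approximation):
n = 2 · ((z_α + z_β) / d)²

z_α = 1.282 (for α = 0.1, one-sided)
z_β = 0.954 (for power = 0.83)
d = 0.46

n = 2 · ((1.282 + 0.954) / 0.46)²
n = 2 · (4.861)²
n ≈ 47.26
Round up to the next whole number: n = 48 per group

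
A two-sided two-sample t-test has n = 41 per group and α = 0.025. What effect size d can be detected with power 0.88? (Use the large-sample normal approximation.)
d ≈ 0.75

Minimum detectable effect (two-sample t-test, normal approximation):
d = (z_{α/2} + z_β) / √(n/2)
d = (2.241 + 1.175) / √(41/2)
d = 3.416 / 4.528
d ≈ 0.75

By Cohen's convention (0.2 small / 0.5 medium / 0.8 large): medium effect.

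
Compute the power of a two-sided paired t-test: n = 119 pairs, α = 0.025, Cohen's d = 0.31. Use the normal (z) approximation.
Power ≈ 0.87

Power calculation (paired t-test, normal approximation):
z_β = d · √n - z_{α/2}
z_β = 0.31 · √119 - 2.241
z_β = 0.31 · 10.909 - 2.241
z_β = 1.140

Power = Φ(z_β) = Φ(1.140) ≈ 0.873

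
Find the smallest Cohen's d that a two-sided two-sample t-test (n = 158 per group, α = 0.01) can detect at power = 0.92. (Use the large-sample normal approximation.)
d ≈ 0.45

Minimum detectable effect (two-sample t-test, normal approximation):
d = (z_{α/2} + z_β) / √(n/2)
d = (2.576 + 1.405) / √(158/2)
d = 3.981 / 8.888
d ≈ 0.45

By Cohen's convention (0.2 small / 0.5 medium / 0.8 large): small effect.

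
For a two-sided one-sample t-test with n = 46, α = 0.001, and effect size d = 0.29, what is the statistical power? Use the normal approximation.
Power ≈ 0.09

Power calculation (one-sample t-test, normal approximation):
z_β = d · √n - z_{α/2}
z_β = 0.29 · √46 - 3.291
z_β = 0.29 · 6.782 - 3.291
z_β = -1.324

Power = Φ(z_β) = Φ(-1.324) ≈ 0.093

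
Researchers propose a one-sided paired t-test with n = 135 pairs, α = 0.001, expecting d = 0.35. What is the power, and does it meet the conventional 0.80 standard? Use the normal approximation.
Power ≈ 0.84; the study is adequately powered (power ≥ 0.80)

Power calculation (paired t-test, normal approximation):
z_β = d · √n - z_α
z_β = 0.35 · √135 - 3.090
z_β = 0.35 · 11.619 - 3.090
z_β = 0.976

Power = Φ(z_β) = Φ(0.976) ≈ 0.836

Effect size d = 0.35 is small by Cohen's convention (0.2/0.5/0.8).

Threshold: power ≥ 0.80 is conventionally adequate.
Power ≈ 0.84 → the study is adequately powered (power ≥ 0.80).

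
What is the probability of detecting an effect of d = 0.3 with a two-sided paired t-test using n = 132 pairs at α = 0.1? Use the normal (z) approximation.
Power ≈ 0.96

Power calculation (paired t-test, normal approximation):
z_β = d · √n - z_{α/2}
z_β = 0.3 · √132 - 1.645
z_β = 0.3 · 11.489 - 1.645
z_β = 1.802

Power = Φ(z_β) = Φ(1.802) ≈ 0.964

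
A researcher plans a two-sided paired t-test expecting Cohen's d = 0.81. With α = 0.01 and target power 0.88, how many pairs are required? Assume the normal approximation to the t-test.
n = 22 pairs

Sample size formula (paired t-test, normal approximation):
n = ((z_{α/2} + z_β) / d)²

z_{α/2} = 2.576 (for α = 0.01, two-sided)
z_β = 1.175 (for power = 0.88)
d = 0.81

n = ((2.576 + 1.175) / 0.81)²
n = (4.631)²
n ≈ 21.45
Round up to the next whole number: n = 22 pairs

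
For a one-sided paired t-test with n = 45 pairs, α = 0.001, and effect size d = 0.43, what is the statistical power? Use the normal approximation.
Power ≈ 0.42

Power calculation (paired t-test, normal approximation):
z_β = d · √n - z_α
z_β = 0.43 · √45 - 3.090
z_β = 0.43 · 6.708 - 3.090
z_β = -0.206

Power = Φ(z_β) = Φ(-0.206) ≈ 0.419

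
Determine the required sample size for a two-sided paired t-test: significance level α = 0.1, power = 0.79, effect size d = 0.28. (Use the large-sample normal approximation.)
n = 77 pairs

Sample size formula (paired t-test, normal approximation):
n = ((z_{α/2} + z_β) / d)²

z_{α/2} = 1.645 (for α = 0.1, two-sided)
z_β = 0.806 (for power = 0.79)
d = 0.28

n = ((1.645 + 0.806) / 0.28)²
n = (8.754)²
n ≈ 76.63
Round up to the next whole number: n = 77 pairs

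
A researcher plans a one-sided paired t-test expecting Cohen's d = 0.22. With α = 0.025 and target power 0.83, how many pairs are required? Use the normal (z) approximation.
n = 176 pairs

Sample size formula (paired t-test, normal approximation):
n = ((z_α + z_β) / d)²

z_α = 1.960 (for α = 0.025, one-sided)
z_β = 0.954 (for power = 0.83)
d = 0.22

n = ((1.960 + 0.954) / 0.22)²
n = (13.245)²
n ≈ 175.43
Round up to the next whole number: n = 176 pairs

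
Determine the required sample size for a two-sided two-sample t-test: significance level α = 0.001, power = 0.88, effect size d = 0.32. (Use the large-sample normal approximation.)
n = 390 per group

Sample size formula (two-sample t-test, normal approximation):
n = 2 · ((z_{α/2} + z_β) / d)²

z_{α/2} = 3.291 (for α = 0.001, two-sided)
z_β = 1.175 (for power = 0.88)
d = 0.32

n = 2 · ((3.291 + 1.175) / 0.32)²
n = 2 · (13.956)²
n ≈ 389.54
Round up to the next whole number: n = 390 per group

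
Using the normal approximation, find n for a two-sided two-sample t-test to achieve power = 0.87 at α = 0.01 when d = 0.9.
n = 34 per group

Sample size formula (two-sample t-test, normal approximation):
n = 2 · ((z_{α/2} + z_β) / d)²

z_{α/2} = 2.576 (for α = 0.01, two-sided)
z_β = 1.126 (for power = 0.87)
d = 0.9

n = 2 · ((2.576 + 1.126) / 0.9)²
n = 2 · (4.113)²
n ≈ 33.83
Round up to the next whole number: n = 34 per group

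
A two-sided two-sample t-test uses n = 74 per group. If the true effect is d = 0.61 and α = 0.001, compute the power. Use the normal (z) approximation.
Power ≈ 0.66

Power calculation (two-sample t-test, normal approximation):
z_β = d · √(n/2) - z_{α/2}
z_β = 0.61 · √(74/2) - 3.291
z_β = 0.61 · 6.083 - 3.291
z_β = 0.420

Power = Φ(z_β) = Φ(0.420) ≈ 0.663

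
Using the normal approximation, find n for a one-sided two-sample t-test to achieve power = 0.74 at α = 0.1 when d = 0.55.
n = 25 per group

Sample size formula (two-sample t-test, normal approximation):
n = 2 · ((z_α + z_β) / d)²

z_α = 1.282 (for α = 0.1, one-sided)
z_β = 0.643 (for power = 0.74)
d = 0.55

n = 2 · ((1.282 + 0.643) / 0.55)²
n = 2 · (3.500)²
n ≈ 24.50
Round up to the next whole number: n = 25 per group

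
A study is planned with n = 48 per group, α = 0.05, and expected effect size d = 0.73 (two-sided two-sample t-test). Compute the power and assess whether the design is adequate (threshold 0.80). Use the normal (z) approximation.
Power ≈ 0.95; the study is adequately powered (power ≥ 0.80)

Power calculation (two-sample t-test, normal approximation):
z_β = d · √(n/2) - z_{α/2}
z_β = 0.73 · √(48/2) - 1.960
z_β = 0.73 · 4.899 - 1.960
z_β = 1.616

Power = Φ(z_β) = Φ(1.616) ≈ 0.947

Effect size d = 0.73 is medium by Cohen's convention (0.2/0.5/0.8).

Threshold: power ≥ 0.80 is conventionally adequate.
Power ≈ 0.95 → the study is adequately powered (power ≥ 0.80).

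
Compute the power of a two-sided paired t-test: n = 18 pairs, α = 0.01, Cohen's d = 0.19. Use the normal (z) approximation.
Power ≈ 0.04

Power calculation (paired t-test, normal approximation):
z_β = d · √n - z_{α/2}
z_β = 0.19 · √18 - 2.576
z_β = 0.19 · 4.243 - 2.576
z_β = -1.770

Power = Φ(z_β) = Φ(-1.770) ≈ 0.038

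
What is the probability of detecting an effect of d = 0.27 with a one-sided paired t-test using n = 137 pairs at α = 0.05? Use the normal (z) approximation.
Power ≈ 0.94

Power calculation (paired t-test, normal approximation):
z_β = d · √n - z_α
z_β = 0.27 · √137 - 1.645
z_β = 0.27 · 11.705 - 1.645
z_β = 1.515

Power = Φ(z_β) = Φ(1.515) ≈ 0.935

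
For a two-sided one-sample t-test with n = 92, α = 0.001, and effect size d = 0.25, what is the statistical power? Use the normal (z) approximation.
Power ≈ 0.19

Power calculation (one-sample t-test, normal approximation):
z_β = d · √n - z_{α/2}
z_β = 0.25 · √92 - 3.291
z_β = 0.25 · 9.592 - 3.291
z_β = -0.893

Power = Φ(z_β) = Φ(-0.893) ≈ 0.186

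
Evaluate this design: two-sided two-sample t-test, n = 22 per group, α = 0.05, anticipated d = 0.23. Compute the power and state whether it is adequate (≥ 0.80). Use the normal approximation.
Power ≈ 0.12; the study is underpowered (power < 0.80)

Power calculation (two-sample t-test, normal approximation):
z_β = d · √(n/2) - z_{α/2}
z_β = 0.23 · √(22/2) - 1.960
z_β = 0.23 · 3.317 - 1.960
z_β = -1.197

Power = Φ(z_β) = Φ(-1.197) ≈ 0.116

Effect size d = 0.23 is small by Cohen's convention (0.2/0.5/0.8).

Threshold: power ≥ 0.80 is conventionally adequate.
Power ≈ 0.12 → the study is underpowered (power < 0.80).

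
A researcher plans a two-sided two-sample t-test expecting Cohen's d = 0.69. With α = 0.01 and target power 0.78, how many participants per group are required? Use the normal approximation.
n = 48 per group

Sample size formula (two-sample t-test, normal approximation):
n = 2 · ((z_{α/2} + z_β) / d)²

z_{α/2} = 2.576 (for α = 0.01, two-sided)
z_β = 0.772 (for power = 0.78)
d = 0.69

n = 2 · ((2.576 + 0.772) / 0.69)²
n = 2 · (4.852)²
n ≈ 47.08
Round up to the next whole number: n = 48 per group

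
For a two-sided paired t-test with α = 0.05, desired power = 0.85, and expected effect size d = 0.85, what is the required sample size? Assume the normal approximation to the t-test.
n = 13 pairs

Sample size formula (paired t-test, normal approximation):
n = ((z_{α/2} + z_β) / d)²

z_{α/2} = 1.960 (for α = 0.05, two-sided)
z_β = 1.036 (for power = 0.85)
d = 0.85

n = ((1.960 + 1.036) / 0.85)²
n = (3.525)²
n ≈ 12.43
Round up to the next whole number: n = 13 pairs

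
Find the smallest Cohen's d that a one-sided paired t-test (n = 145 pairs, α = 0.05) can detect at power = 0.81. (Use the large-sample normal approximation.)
d ≈ 0.21

Minimum detectable effect (paired t-test, normal approximation):
d = (z_α + z_β) / √n
d = (1.645 + 0.878) / √145
d = 2.523 / 12.042
d ≈ 0.21

By Cohen's convention (0.2 small / 0.5 medium / 0.8 large): small effect.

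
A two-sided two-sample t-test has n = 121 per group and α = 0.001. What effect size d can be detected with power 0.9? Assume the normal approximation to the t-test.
d ≈ 0.59

Minimum detectable effect (two-sample t-test, normal approximation):
d = (z_{α/2} + z_β) / √(n/2)
d = (3.291 + 1.282) / √(121/2)
d = 4.572 / 7.778
d ≈ 0.59

By Cohen's convention (0.2 small / 0.5 medium / 0.8 large): medium effect.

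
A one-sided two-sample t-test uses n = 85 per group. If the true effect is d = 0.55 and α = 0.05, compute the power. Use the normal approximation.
Power ≈ 0.97

Power calculation (two-sample t-test, normal approximation):
z_β = d · √(n/2) - z_α
z_β = 0.55 · √(85/2) - 1.645
z_β = 0.55 · 6.519 - 1.645
z_β = 1.941

Power = Φ(z_β) = Φ(1.941) ≈ 0.974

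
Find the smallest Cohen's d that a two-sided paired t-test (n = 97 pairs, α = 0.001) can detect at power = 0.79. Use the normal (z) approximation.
d ≈ 0.42

Minimum detectable effect (paired t-test, normal approximation):
d = (z_{α/2} + z_β) / √n
d = (3.291 + 0.806) / √97
d = 4.097 / 9.849
d ≈ 0.42

By Cohen's convention (0.2 small / 0.5 medium / 0.8 large): small effect.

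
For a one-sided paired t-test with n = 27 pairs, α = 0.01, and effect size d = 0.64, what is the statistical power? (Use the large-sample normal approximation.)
Power ≈ 0.84

Power calculation (paired t-test, normal approximation):
z_β = d · √n - z_α
z_β = 0.64 · √27 - 2.326
z_β = 0.64 · 5.196 - 2.326
z_β = 0.999

Power = Φ(z_β) = Φ(0.999) ≈ 0.841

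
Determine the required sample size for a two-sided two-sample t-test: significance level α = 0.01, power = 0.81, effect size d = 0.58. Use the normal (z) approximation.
n = 71 per group

Sample size formula (two-sample t-test, normal approximation):
n = 2 · ((z_{α/2} + z_β) / d)²

z_{α/2} = 2.576 (for α = 0.01, two-sided)
z_β = 0.878 (for power = 0.81)
d = 0.58

n = 2 · ((2.576 + 0.878) / 0.58)²
n = 2 · (5.955)²
n ≈ 70.92
Round up to the next whole number: n = 71 per group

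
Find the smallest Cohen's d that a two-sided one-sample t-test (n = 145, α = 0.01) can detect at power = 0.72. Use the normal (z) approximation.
d ≈ 0.26

Minimum detectable effect (one-sample t-test, normal approximation):
d = (z_{α/2} + z_β) / √n
d = (2.576 + 0.583) / √145
d = 3.159 / 12.042
d ≈ 0.26

By Cohen's convention (0.2 small / 0.5 medium / 0.8 large): small effect.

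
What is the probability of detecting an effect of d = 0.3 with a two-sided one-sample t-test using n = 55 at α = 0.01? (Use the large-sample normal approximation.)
Power ≈ 0.36

Power calculation (one-sample t-test, normal approximation):
z_β = d · √n - z_{α/2}
z_β = 0.3 · √55 - 2.576
z_β = 0.3 · 7.416 - 2.576
z_β = -0.351

Power = Φ(z_β) = Φ(-0.351) ≈ 0.363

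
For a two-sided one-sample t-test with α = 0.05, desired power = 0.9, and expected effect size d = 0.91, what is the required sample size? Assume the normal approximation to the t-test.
n = 13

Sample size formula (one-sample t-test, normal approximation):
n = ((z_{α/2} + z_β) / d)²

z_{α/2} = 1.960 (for α = 0.05, two-sided)
z_β = 1.282 (for power = 0.9)
d = 0.91

n = ((1.960 + 1.282) / 0.91)²
n = (3.563)²
n ≈ 12.69
Round up to the next whole number: n = 13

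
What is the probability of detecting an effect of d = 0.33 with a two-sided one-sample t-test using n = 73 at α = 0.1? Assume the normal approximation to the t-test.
Power ≈ 0.88

Power calculation (one-sample t-test, normal approximation):
z_β = d · √n - z_{α/2}
z_β = 0.33 · √73 - 1.645
z_β = 0.33 · 8.544 - 1.645
z_β = 1.175

Power = Φ(z_β) = Φ(1.175) ≈ 0.880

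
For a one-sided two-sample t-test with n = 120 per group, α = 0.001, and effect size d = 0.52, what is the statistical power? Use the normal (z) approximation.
Power ≈ 0.83

Power calculation (two-sample t-test, normal approximation):
z_β = d · √(n/2) - z_α
z_β = 0.52 · √(120/2) - 3.090
z_β = 0.52 · 7.746 - 3.090
z_β = 0.938

Power = Φ(z_β) = Φ(0.938) ≈ 0.826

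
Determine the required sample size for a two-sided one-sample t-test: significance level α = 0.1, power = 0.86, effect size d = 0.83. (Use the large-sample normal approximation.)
n = 11

Sample size formula (one-sample t-test, normal approximation):
n = ((z_{α/2} + z_β) / d)²

z_{α/2} = 1.645 (for α = 0.1, two-sided)
z_β = 1.080 (for power = 0.86)
d = 0.83

n = ((1.645 + 1.080) / 0.83)²
n = (3.283)²
n ≈ 10.78
Round up to the next whole number: n = 11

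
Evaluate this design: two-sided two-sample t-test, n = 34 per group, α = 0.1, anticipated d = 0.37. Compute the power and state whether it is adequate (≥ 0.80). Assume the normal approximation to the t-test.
Power ≈ 0.45; the study is underpowered (power < 0.80)

Power calculation (two-sample t-test, normal approximation):
z_β = d · √(n/2) - z_{α/2}
z_β = 0.37 · √(34/2) - 1.645
z_β = 0.37 · 4.123 - 1.645
z_β = -0.119

Power = Φ(z_β) = Φ(-0.119) ≈ 0.453

Effect size d = 0.37 is small by Cohen's convention (0.2/0.5/0.8).

Threshold: power ≥ 0.80 is conventionally adequate.
Power ≈ 0.45 → the study is underpowered (power < 0.80).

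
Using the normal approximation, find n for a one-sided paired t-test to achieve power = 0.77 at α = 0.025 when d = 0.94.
n = 9 pairs

Sample size formula (paired t-test, normal approximation):
n = ((z_α + z_β) / d)²

z_α = 1.960 (for α = 0.025, one-sided)
z_β = 0.739 (for power = 0.77)
d = 0.94

n = ((1.960 + 0.739) / 0.94)²
n = (2.871)²
n ≈ 8.24
Round up to the next whole number: n = 9 pairs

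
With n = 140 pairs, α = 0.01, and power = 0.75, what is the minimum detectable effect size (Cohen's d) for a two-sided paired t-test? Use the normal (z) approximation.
d ≈ 0.27

Minimum detectable effect (paired t-test, normal approximation):
d = (z_{α/2} + z_β) / √n
d = (2.576 + 0.674) / √140
d = 3.250 / 11.832
d ≈ 0.27

By Cohen's convention (0.2 small / 0.5 medium / 0.8 large): small effect.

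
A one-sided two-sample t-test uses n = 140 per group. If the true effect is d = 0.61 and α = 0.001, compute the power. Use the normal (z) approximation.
Power ≈ 0.98

Power calculation (two-sample t-test, normal approximation):
z_β = d · √(n/2) - z_α
z_β = 0.61 · √(140/2) - 3.090
z_β = 0.61 · 8.367 - 3.090
z_β = 2.013

Power = Φ(z_β) = Φ(2.013) ≈ 0.978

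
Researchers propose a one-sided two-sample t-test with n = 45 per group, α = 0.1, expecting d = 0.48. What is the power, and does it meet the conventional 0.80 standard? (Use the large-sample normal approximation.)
Power ≈ 0.84; the study is adequately powered (power ≥ 0.80)

Power calculation (two-sample t-test, normal approximation):
z_β = d · √(n/2) - z_α
z_β = 0.48 · √(45/2) - 1.282
z_β = 0.48 · 4.743 - 1.282
z_β = 0.995

Power = Φ(z_β) = Φ(0.995) ≈ 0.840

Effect size d = 0.48 is small by Cohen's convention (0.2/0.5/0.8).

Threshold: power ≥ 0.80 is conventionally adequate.
Power ≈ 0.84 → the study is adequately powered (power ≥ 0.80).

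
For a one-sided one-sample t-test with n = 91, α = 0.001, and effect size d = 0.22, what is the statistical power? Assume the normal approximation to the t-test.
Power ≈ 0.16

Power calculation (one-sample t-test, normal approximation):
z_β = d · √n - z_α
z_β = 0.22 · √91 - 3.090
z_β = 0.22 · 9.539 - 3.090
z_β = -0.992

Power = Φ(z_β) = Φ(-0.992) ≈ 0.161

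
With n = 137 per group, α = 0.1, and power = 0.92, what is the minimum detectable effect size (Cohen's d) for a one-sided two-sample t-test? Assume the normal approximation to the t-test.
d ≈ 0.32

Minimum detectable effect (two-sample t-test, normal approximation):
d = (z_α + z_β) / √(n/2)
d = (1.282 + 1.405) / √(137/2)
d = 2.687 / 8.276
d ≈ 0.32

By Cohen's convention (0.2 small / 0.5 medium / 0.8 large): small effect.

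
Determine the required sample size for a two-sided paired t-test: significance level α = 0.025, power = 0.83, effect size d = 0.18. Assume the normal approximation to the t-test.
n = 316 pairs

Sample size formula (paired t-test, normal approximation):
n = ((z_{α/2} + z_β) / d)²

z_{α/2} = 2.241 (for α = 0.025, two-sided)
z_β = 0.954 (for power = 0.83)
d = 0.18

n = ((2.241 + 0.954) / 0.18)²
n = (17.750)²
n ≈ 315.06
Round up to the next whole number: n = 316 pairs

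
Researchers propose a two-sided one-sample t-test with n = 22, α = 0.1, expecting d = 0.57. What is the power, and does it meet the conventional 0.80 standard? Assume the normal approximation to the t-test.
Power ≈ 0.85; the study is adequately powered (power ≥ 0.80)

Power calculation (one-sample t-test, normal approximation):
z_β = d · √n - z_{α/2}
z_β = 0.57 · √22 - 1.645
z_β = 0.57 · 4.690 - 1.645
z_β = 1.029

Power = Φ(z_β) = Φ(1.029) ≈ 0.848

Effect size d = 0.57 is medium by Cohen's convention (0.2/0.5/0.8).

Threshold: power ≥ 0.80 is conventionally adequate.
Power ≈ 0.85 → the study is adequately powered (power ≥ 0.80).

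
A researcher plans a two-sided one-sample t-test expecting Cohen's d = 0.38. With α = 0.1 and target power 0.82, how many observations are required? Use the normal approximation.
n = 46

Sample size formula (one-sample t-test, normal approximation):
n = ((z_{α/2} + z_β) / d)²

z_{α/2} = 1.645 (for α = 0.1, two-sided)
z_β = 0.915 (for power = 0.82)
d = 0.38

n = ((1.645 + 0.915) / 0.38)²
n = (6.737)²
n ≈ 45.39
Round up to the next whole number: n = 46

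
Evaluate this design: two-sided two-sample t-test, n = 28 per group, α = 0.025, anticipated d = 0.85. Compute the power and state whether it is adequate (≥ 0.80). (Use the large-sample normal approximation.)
Power ≈ 0.83; the study is adequately powered (power ≥ 0.80)

Power calculation (two-sample t-test, normal approximation):
z_β = d · √(n/2) - z_{α/2}
z_β = 0.85 · √(28/2) - 2.241
z_β = 0.85 · 3.742 - 2.241
z_β = 0.939

Power = Φ(z_β) = Φ(0.939) ≈ 0.826

Effect size d = 0.85 is large by Cohen's convention (0.2/0.5/0.8).

Threshold: power ≥ 0.80 is conventionally adequate.
Power ≈ 0.83 → the study is adequately powered (power ≥ 0.80).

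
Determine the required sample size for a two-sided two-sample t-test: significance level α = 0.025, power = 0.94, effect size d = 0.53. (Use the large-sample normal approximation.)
n = 103 per group

Sample size formula (two-sample t-test, normal approximation):
n = 2 · ((z_{α/2} + z_β) / d)²

z_{α/2} = 2.241 (for α = 0.025, two-sided)
z_β = 1.555 (for power = 0.94)
d = 0.53

n = 2 · ((2.241 + 1.555) / 0.53)²
n = 2 · (7.162)²
n ≈ 102.59
Round up to the next whole number: n = 103 per group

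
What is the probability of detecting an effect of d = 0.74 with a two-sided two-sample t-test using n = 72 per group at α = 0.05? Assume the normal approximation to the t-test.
Power ≈ 0.99

Power calculation (two-sample t-test, normal approximation):
z_β = d · √(n/2) - z_{α/2}
z_β = 0.74 · √(72/2) - 1.960
z_β = 0.74 · 6.000 - 1.960
z_β = 2.480

Power = Φ(z_β) = Φ(2.480) ≈ 0.993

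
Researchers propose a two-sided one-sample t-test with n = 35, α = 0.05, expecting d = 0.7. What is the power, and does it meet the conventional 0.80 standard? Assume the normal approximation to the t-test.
Power ≈ 0.99; the study is adequately powered (power ≥ 0.80)

Power calculation (one-sample t-test, normal approximation):
z_β = d · √n - z_{α/2}
z_β = 0.7 · √35 - 1.960
z_β = 0.7 · 5.916 - 1.960
z_β = 2.181

Power = Φ(z_β) = Φ(2.181) ≈ 0.985

Effect size d = 0.7 is medium by Cohen's convention (0.2/0.5/0.8).

Threshold: power ≥ 0.80 is conventionally adequate.
Power ≈ 0.99 → the study is adequately powered (power ≥ 0.80).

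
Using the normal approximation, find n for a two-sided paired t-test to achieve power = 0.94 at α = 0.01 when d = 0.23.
n = 323 pairs

Sample size formula (paired t-test, normal approximation):
n = ((z_{α/2} + z_β) / d)²

z_{α/2} = 2.576 (for α = 0.01, two-sided)
z_β = 1.555 (for power = 0.94)
d = 0.23

n = ((2.576 + 1.555) / 0.23)²
n = (17.961)²
n ≈ 322.60
Round up to the next whole number: n = 323 pairs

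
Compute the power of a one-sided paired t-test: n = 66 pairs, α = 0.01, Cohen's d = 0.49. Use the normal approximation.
Power ≈ 0.95

Power calculation (paired t-test, normal approximation):
z_β = d · √n - z_α
z_β = 0.49 · √66 - 2.326
z_β = 0.49 · 8.124 - 2.326
z_β = 1.654

Power = Φ(z_β) = Φ(1.654) ≈ 0.951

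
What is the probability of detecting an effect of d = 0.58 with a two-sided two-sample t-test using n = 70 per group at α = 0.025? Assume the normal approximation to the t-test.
Power ≈ 0.88

Power calculation (two-sample t-test, normal approximation):
z_β = d · √(n/2) - z_{α/2}
z_β = 0.58 · √(70/2) - 2.241
z_β = 0.58 · 5.916 - 2.241
z_β = 1.190

Power = Φ(z_β) = Φ(1.190) ≈ 0.883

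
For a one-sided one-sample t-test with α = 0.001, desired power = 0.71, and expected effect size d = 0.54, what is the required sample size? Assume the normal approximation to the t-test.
n = 46

Sample size formula (one-sample t-test, normal approximation):
n = ((z_α + z_β) / d)²

z_α = 3.090 (for α = 0.001, one-sided)
z_β = 0.553 (for power = 0.71)
d = 0.54

n = ((3.090 + 0.553) / 0.54)²
n = (6.746)²
n ≈ 45.51
Round up to the next whole number: n = 46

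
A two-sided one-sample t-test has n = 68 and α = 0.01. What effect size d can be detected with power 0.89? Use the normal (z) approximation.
d ≈ 0.46

Minimum detectable effect (one-sample t-test, normal approximation):
d = (z_{α/2} + z_β) / √n
d = (2.576 + 1.227) / √68
d = 3.802 / 8.246
d ≈ 0.46

By Cohen's convention (0.2 small / 0.5 medium / 0.8 large): small effect.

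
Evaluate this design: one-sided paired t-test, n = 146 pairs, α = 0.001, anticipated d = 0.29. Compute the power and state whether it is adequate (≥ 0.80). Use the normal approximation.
Power ≈ 0.66; the study is underpowered (power < 0.80)

Power calculation (paired t-test, normal approximation):
z_β = d · √n - z_α
z_β = 0.29 · √146 - 3.090
z_β = 0.29 · 12.083 - 3.090
z_β = 0.414

Power = Φ(z_β) = Φ(0.414) ≈ 0.661

Effect size d = 0.29 is small by Cohen's convention (0.2/0.5/0.8).

Threshold: power ≥ 0.80 is conventionally adequate.
Power ≈ 0.66 → the study is underpowered (power < 0.80).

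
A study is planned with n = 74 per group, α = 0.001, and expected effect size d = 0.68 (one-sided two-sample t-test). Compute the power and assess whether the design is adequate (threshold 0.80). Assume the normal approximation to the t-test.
Power ≈ 0.85; the study is adequately powered (power ≥ 0.80)

Power calculation (two-sample t-test, normal approximation):
z_β = d · √(n/2) - z_α
z_β = 0.68 · √(74/2) - 3.090
z_β = 0.68 · 6.083 - 3.090
z_β = 1.046

Power = Φ(z_β) = Φ(1.046) ≈ 0.852

Effect size d = 0.68 is medium by Cohen's convention (0.2/0.5/0.8).

Threshold: power ≥ 0.80 is conventionally adequate.
Power ≈ 0.85 → the study is adequately powered (power ≥ 0.80).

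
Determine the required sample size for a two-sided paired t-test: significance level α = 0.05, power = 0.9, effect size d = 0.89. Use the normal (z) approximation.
n = 14 pairs

Sample size formula (paired t-test, normal approximation):
n = ((z_{α/2} + z_β) / d)²

z_{α/2} = 1.960 (for α = 0.05, two-sided)
z_β = 1.282 (for power = 0.9)
d = 0.89

n = ((1.960 + 1.282) / 0.89)²
n = (3.643)²
n ≈ 13.27
Round up to the next whole number: n = 14 pairs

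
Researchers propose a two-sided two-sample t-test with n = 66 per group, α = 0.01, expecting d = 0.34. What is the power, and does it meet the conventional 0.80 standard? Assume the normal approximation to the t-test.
Power ≈ 0.27; the study is underpowered (power < 0.80)

Power calculation (two-sample t-test, normal approximation):
z_β = d · √(n/2) - z_{α/2}
z_β = 0.34 · √(66/2) - 2.576
z_β = 0.34 · 5.745 - 2.576
z_β = -0.623

Power = Φ(z_β) = Φ(-0.623) ≈ 0.267

Effect size d = 0.34 is small by Cohen's convention (0.2/0.5/0.8).

Threshold: power ≥ 0.80 is conventionally adequate.
Power ≈ 0.27 → the study is underpowered (power < 0.80).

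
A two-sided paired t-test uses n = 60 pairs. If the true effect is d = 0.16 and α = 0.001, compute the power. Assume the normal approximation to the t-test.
Power ≈ 0.02

Power calculation (paired t-test, normal approximation):
z_β = d · √n - z_{α/2}
z_β = 0.16 · √60 - 3.291
z_β = 0.16 · 7.746 - 3.291
z_β = -2.051

Power = Φ(z_β) = Φ(-2.051) ≈ 0.020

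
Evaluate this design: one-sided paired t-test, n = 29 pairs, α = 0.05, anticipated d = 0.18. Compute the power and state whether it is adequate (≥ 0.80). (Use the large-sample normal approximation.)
Power ≈ 0.25; the study is underpowered (power < 0.80)

Power calculation (paired t-test, normal approximation):
z_β = d · √n - z_α
z_β = 0.18 · √29 - 1.645
z_β = 0.18 · 5.385 - 1.645
z_β = -0.676

Power = Φ(z_β) = Φ(-0.676) ≈ 0.250

Effect size d = 0.18 is very small by Cohen's convention (0.2/0.5/0.8).

Threshold: power ≥ 0.80 is conventionally adequate.
Power ≈ 0.25 → the study is underpowered (power < 0.80).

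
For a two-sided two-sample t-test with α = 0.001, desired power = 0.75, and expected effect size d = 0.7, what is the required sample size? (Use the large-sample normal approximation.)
n = 65 per group

Sample size formula (two-sample t-test, normal approximation):
n = 2 · ((z_{α/2} + z_β) / d)²

z_{α/2} = 3.291 (for α = 0.001, two-sided)
z_β = 0.674 (for power = 0.75)
d = 0.7

n = 2 · ((3.291 + 0.674) / 0.7)²
n = 2 · (5.664)²
n ≈ 64.16
Round up to the next whole number: n = 65 per group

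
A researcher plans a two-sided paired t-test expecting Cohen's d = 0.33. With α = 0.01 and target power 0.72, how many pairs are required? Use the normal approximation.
n = 92 pairs

Sample size formula (paired t-test, normal approximation):
n = ((z_{α/2} + z_β) / d)²

z_{α/2} = 2.576 (for α = 0.01, two-sided)
z_β = 0.583 (for power = 0.72)
d = 0.33

n = ((2.576 + 0.583) / 0.33)²
n = (9.573)²
n ≈ 91.64
Round up to the next whole number: n = 92 pairs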